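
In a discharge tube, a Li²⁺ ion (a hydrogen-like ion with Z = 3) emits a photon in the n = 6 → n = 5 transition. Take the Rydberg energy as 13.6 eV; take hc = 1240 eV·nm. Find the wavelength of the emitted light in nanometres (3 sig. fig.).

For Z = 3 the level energies scale as Z², so the effective Rydberg energy is 13.6 × 9 = 122.4 eV.
ΔE = 122.4 × (1/5² − 1/6²) = 122.4 × 0.01222 = 1.496 eV.
λ = hc/ΔE = 1240 / 1.496 = 829 nm.

829 nm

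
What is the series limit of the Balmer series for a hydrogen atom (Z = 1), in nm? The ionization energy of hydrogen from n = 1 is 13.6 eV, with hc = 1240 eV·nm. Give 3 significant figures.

365 nm

The Balmer series has lower level n_f = 2; the series limit corresponds to n_i → ∞.
ΔE_max = 13.6 × 1 / 2² = 3.400 eV.
λ_min = 1240 / 3.400 = 365 nm.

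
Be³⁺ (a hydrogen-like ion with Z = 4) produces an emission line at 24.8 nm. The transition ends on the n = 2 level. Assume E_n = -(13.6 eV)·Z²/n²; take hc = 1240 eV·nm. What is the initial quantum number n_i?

n_i = 7

The photon energy is ΔE = hc/λ = 1240 / 24.8 = 50.00 eV.
With Z = 4, ΔE = 217.6 × (1/n_f² − 1/n_i²), so 1/n_f² − 1/n_i² = 0.2298.
With n_f = 2: 1/n_i² = 1/4 − 0.2298 = 0.02022, so n_i ≈ 7.03.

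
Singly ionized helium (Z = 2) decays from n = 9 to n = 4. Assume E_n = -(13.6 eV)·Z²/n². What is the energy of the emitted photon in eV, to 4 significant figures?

The Bohr energies scale as Z², so for Z = 2: E_n = −54.40/n² eV.
E_9 = −54.40/81 = −0.6716 eV and E_4 = −54.40/16 = −3.400 eV.
The photon energy is |E_9 − E_4| = 2.728 eV.

2.728 eV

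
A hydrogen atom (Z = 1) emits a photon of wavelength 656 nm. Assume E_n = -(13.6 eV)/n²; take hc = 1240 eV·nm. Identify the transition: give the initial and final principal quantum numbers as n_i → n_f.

n_i = 3, n_f = 2

The photon energy is ΔE = hc/λ = 1240 / 656 = 1.890 eV.
With Z = 1, ΔE = 13.60 × (1/n_f² − 1/n_i²), so 1/n_f² − 1/n_i² = 0.1390.
Trying n_f = 2 gives 1/n_i² = 0.1110, i.e. n_i ≈ 3; this pair matches.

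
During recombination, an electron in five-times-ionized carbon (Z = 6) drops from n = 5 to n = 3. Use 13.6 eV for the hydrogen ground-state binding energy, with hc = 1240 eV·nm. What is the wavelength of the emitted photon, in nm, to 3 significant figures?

For Z = 6 the level energies scale as Z², so the effective Rydberg energy is 13.6 × 36 = 489.6 eV.
ΔE = 489.6 × (1/3² − 1/5²) = 489.6 × 0.07111 = 34.82 eV.
λ = hc/ΔE = 1240 / 34.82 = 35.6 nm.

35.6 nm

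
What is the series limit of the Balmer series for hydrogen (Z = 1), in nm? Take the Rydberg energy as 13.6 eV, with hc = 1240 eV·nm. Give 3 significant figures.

365 nm

The Balmer series has lower level n_f = 2; the series limit corresponds to n_i → ∞.
ΔE_max = 13.6 × 1 / 2² = 3.400 eV.
λ_min = 1240 / 3.400 = 365 nm.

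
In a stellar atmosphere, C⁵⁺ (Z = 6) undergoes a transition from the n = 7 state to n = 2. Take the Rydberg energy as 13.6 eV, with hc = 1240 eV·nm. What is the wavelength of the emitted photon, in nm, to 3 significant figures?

11.0 nm

For Z = 6 the level energies scale as Z², so the effective Rydberg energy is 13.6 × 36 = 489.6 eV.
ΔE = 489.6 × (1/2² − 1/7²) = 489.6 × 0.2296 = 112.4 eV.
λ = hc/ΔE = 1240 / 112.4 = 11.0 nm.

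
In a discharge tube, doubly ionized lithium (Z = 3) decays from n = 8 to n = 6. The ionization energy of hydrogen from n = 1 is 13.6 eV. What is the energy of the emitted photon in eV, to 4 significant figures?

1.488 eV

The Bohr energies scale as Z², so for Z = 3: E_n = −122.4/n² eV.
E_8 = −122.4/64 = −1.913 eV and E_6 = −122.4/36 = −3.400 eV.
The photon energy is |E_8 − E_6| = 1.488 eV.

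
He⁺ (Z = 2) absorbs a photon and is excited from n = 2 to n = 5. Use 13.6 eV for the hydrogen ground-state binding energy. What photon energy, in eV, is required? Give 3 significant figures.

The Bohr energies scale as Z², so for Z = 2: E_n = −54.40/n² eV.
E_5 = −54.40/25 = −2.176 eV and E_2 = −54.40/4 = −13.60 eV.
The photon energy is |E_5 − E_2| = 11.4 eV.

11.4 eV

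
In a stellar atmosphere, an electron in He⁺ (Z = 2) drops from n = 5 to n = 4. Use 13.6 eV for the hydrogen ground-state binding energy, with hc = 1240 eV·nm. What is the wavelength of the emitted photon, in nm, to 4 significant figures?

For Z = 2 the level energies scale as Z², so the effective Rydberg energy is 13.6 × 4 = 54.40 eV.
ΔE = 54.40 × (1/4² − 1/5²) = 54.40 × 0.02250 = 1.224 eV.
λ = hc/ΔE = 1240 / 1.224 = 1013 nm.

1013 nm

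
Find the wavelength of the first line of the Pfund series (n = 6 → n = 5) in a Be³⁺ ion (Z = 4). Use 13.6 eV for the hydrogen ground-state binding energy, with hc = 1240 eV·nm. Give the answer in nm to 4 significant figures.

466.2 nm

The Pfund series terminates on n_f = 5; the first line has n_i = 5+1 = 6.
ΔE = 217.6 × (1/5² − 1/6²) = 2.660 eV.
λ = 1240 / 2.660 = 466.2 nm.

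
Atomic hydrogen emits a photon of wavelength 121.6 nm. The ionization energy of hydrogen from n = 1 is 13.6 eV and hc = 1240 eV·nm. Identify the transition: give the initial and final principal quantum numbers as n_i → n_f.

The photon energy is ΔE = hc/λ = 1240 / 121.6 = 10.20 eV.
With Z = 1, ΔE = 13.60 × (1/n_f² − 1/n_i²), so 1/n_f² − 1/n_i² = 0.7498.
Trying n_f = 1 gives 1/n_i² = 0.2502, i.e. n_i ≈ 2; this pair matches.

n_i = 2, n_f = 1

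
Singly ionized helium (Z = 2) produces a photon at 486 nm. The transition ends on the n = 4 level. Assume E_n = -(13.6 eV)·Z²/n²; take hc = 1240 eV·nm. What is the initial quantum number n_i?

The photon energy is ΔE = hc/λ = 1240 / 486 = 2.551 eV.
With Z = 2, ΔE = 54.40 × (1/n_f² − 1/n_i²), so 1/n_f² − 1/n_i² = 0.04690.
With n_f = 4: 1/n_i² = 1/16 − 0.04690 = 0.01560, so n_i ≈ 8.01.

n_i = 8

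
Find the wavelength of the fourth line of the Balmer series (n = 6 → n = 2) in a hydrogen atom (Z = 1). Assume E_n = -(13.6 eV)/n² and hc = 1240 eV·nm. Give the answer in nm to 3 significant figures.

410 nm

The Balmer series terminates on n_f = 2; the fourth line has n_i = 2+4 = 6.
ΔE = 13.60 × (1/2² − 1/6²) = 3.022 eV.
λ = 1240 / 3.022 = 410 nm.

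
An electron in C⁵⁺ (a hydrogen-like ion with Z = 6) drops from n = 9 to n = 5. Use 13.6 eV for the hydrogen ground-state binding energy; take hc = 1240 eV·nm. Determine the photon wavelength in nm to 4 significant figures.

For Z = 6 the level energies scale as Z², so the effective Rydberg energy is 13.6 × 36 = 489.6 eV.
ΔE = 489.6 × (1/5² − 1/9²) = 489.6 × 0.02765 = 13.54 eV.
λ = hc/ΔE = 1240 / 13.54 = 91.58 nm.

91.58 nm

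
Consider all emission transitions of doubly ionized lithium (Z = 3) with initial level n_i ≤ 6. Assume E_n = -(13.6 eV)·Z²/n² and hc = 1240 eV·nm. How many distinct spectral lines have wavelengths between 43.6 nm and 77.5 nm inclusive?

4

Enumerate all n_i → n_f pairs with 1 ≤ n_f < n_i ≤ 6 and compute λ = 1240 / [13.6·9·(1/n_f² − 1/n_i²)].
Lines falling in [43.6, 77.5] nm: 6→2 (45.59 nm), 5→2 (48.24 nm), 4→2 (54.03 nm), 3→2 (72.94 nm).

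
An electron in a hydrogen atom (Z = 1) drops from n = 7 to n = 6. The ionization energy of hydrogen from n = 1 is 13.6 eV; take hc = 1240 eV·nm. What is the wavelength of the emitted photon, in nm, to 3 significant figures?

12400 nm

ΔE = 13.60 × (1/6² − 1/7²) = 13.60 × 0.007370 = 0.1002 eV.
λ = hc/ΔE = 1240 / 0.1002 = 12400 nm.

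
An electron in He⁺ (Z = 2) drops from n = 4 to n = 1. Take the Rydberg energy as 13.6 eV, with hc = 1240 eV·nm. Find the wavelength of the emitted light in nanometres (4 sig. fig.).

24.31 nm

For Z = 2 the level energies scale as Z², so the effective Rydberg energy is 13.6 × 4 = 54.40 eV.
ΔE = 54.40 × (1/1² − 1/4²) = 54.40 × 0.9375 = 51.00 eV.
λ = hc/ΔE = 1240 / 51.00 = 24.31 nm.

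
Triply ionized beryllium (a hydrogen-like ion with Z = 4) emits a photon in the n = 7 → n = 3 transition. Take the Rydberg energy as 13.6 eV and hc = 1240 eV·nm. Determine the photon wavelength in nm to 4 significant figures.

For Z = 4 the level energies scale as Z², so the effective Rydberg energy is 13.6 × 16 = 217.6 eV.
ΔE = 217.6 × (1/3² − 1/7²) = 217.6 × 0.09070 = 19.74 eV.
λ = hc/ΔE = 1240 / 19.74 = 62.83 nm.

62.83 nm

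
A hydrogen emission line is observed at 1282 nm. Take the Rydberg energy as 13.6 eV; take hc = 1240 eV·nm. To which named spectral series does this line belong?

Paschen

ΔE = 1240/1282 = 0.9672 eV.
This matches 13.6 × (1/3² − 1/5²), so n_f = 3: the Paschen series.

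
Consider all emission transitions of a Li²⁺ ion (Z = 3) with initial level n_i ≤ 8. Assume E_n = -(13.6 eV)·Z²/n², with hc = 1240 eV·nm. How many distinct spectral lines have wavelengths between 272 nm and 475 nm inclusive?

3

Enumerate all n_i → n_f pairs with 1 ≤ n_f < n_i ≤ 8 and compute λ = 1240 / [13.6·9·(1/n_f² − 1/n_i²)].
Lines falling in [272, 475] nm: 6→4 (291.8 nm), 8→5 (415.6 nm), 5→4 (450.3 nm).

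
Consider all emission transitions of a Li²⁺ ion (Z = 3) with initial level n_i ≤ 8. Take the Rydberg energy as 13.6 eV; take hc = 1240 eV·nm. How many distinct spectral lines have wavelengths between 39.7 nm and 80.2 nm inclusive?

Enumerate all n_i → n_f pairs with 1 ≤ n_f < n_i ≤ 8 and compute λ = 1240 / [13.6·9·(1/n_f² − 1/n_i²)].
Lines falling in [39.7, 80.2] nm: 8→2 (43.22 nm), 7→2 (44.12 nm), 6→2 (45.59 nm), 5→2 (48.24 nm), 4→2 (54.03 nm), 3→2 (72.94 nm).

6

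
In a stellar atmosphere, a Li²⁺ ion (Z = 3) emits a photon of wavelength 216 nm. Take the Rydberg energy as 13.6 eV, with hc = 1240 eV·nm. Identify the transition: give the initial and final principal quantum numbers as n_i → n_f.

n_i = 8, n_f = 4

The photon energy is ΔE = hc/λ = 1240 / 216 = 5.741 eV.
With Z = 3, ΔE = 122.4 × (1/n_f² − 1/n_i²), so 1/n_f² − 1/n_i² = 0.04690.
Trying n_f = 4 gives 1/n_i² = 0.01560, i.e. n_i ≈ 8; this pair matches.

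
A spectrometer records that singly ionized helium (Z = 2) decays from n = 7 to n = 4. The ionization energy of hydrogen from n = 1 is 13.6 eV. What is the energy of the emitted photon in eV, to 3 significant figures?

The Bohr energies scale as Z², so for Z = 2: E_n = −54.40/n² eV.
E_7 = −54.40/49 = −1.110 eV and E_4 = −54.40/16 = −3.400 eV.
The photon energy is |E_7 − E_4| = 2.29 eV.

2.29 eV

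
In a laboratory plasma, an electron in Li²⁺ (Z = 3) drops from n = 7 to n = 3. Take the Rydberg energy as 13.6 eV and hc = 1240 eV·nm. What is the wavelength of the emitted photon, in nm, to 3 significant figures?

For Z = 3 the level energies scale as Z², so the effective Rydberg energy is 13.6 × 9 = 122.4 eV.
ΔE = 122.4 × (1/3² − 1/7²) = 122.4 × 0.09070 = 11.10 eV.
λ = hc/ΔE = 1240 / 11.10 = 112 nm.

112 nm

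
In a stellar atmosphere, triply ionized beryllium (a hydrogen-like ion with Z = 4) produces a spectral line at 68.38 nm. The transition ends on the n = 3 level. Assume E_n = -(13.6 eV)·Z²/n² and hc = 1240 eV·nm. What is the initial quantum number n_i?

The photon energy is ΔE = hc/λ = 1240 / 68.38 = 18.13 eV.
With Z = 4, ΔE = 217.6 × (1/n_f² − 1/n_i²), so 1/n_f² − 1/n_i² = 0.08334.
With n_f = 3: 1/n_i² = 1/9 − 0.08334 = 0.02777, so n_i ≈ 6.00.

n_i = 6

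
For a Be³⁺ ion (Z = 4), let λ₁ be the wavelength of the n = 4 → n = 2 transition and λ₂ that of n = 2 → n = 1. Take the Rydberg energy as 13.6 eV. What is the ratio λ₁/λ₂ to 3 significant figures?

4.00

λ ∝ 1/ΔE ∝ 1/(1/n_f² − 1/n_i²), and the Z² and hc factors cancel in the ratio.
λ₁/λ₂ = (1/1² − 1/2²)/(1/2² − 1/4²) = 0.7500/0.1875 = 4.00.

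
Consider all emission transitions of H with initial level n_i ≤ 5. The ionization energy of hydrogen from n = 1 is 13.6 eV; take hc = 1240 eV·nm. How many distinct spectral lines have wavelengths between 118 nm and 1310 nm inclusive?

5

Enumerate all n_i → n_f pairs with 1 ≤ n_f < n_i ≤ 5 and compute λ = 1240 / [13.6·1·(1/n_f² − 1/n_i²)].
Lines falling in [118, 1310] nm: 2→1 (121.6 nm), 5→2 (434.2 nm), 4→2 (486.3 nm), 3→2 (656.5 nm), 5→3 (1282 nm).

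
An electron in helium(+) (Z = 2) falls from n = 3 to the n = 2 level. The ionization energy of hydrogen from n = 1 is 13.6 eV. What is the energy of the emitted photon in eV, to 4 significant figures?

7.556 eV

The Bohr energies scale as Z², so for Z = 2: E_n = −54.40/n² eV.
E_3 = −54.40/9 = −6.044 eV and E_2 = −54.40/4 = −13.60 eV.
The photon energy is |E_3 − E_2| = 7.556 eV.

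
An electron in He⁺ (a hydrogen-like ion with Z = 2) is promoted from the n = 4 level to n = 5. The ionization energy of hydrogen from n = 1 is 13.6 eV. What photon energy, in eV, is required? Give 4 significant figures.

The Bohr energies scale as Z², so for Z = 2: E_n = −54.40/n² eV.
E_5 = −54.40/25 = −2.176 eV and E_4 = −54.40/16 = −3.400 eV.
The photon energy is |E_5 − E_4| = 1.224 eV.

1.224 eV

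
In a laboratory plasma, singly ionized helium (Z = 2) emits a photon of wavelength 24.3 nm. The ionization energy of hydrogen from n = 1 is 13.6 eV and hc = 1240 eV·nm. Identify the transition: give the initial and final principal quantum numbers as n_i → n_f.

The photon energy is ΔE = hc/λ = 1240 / 24.3 = 51.03 eV.
With Z = 2, ΔE = 54.40 × (1/n_f² − 1/n_i²), so 1/n_f² − 1/n_i² = 0.9380.
Trying n_f = 1 gives 1/n_i² = 0.06197, i.e. n_i ≈ 4; this pair matches.

n_i = 4, n_f = 1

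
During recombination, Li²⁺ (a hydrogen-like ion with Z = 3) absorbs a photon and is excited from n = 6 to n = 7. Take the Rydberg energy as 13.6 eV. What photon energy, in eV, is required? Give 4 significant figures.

The Bohr energies scale as Z², so for Z = 3: E_n = −122.4/n² eV.
E_7 = −122.4/49 = −2.498 eV and E_6 = −122.4/36 = −3.400 eV.
The photon energy is |E_7 − E_6| = 0.9020 eV.

0.9020 eV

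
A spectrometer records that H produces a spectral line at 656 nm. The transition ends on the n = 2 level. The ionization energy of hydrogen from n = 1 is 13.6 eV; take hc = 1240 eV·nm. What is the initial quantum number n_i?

n_i = 3

The photon energy is ΔE = hc/λ = 1240 / 656 = 1.890 eV.
With Z = 1, ΔE = 13.60 × (1/n_f² − 1/n_i²), so 1/n_f² − 1/n_i² = 0.1390.
With n_f = 2: 1/n_i² = 1/4 − 0.1390 = 0.1110, so n_i ≈ 3.00.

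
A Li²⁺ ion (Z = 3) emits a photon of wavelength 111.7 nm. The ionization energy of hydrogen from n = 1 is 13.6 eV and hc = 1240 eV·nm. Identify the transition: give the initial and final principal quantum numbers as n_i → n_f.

n_i = 7, n_f = 3

The photon energy is ΔE = hc/λ = 1240 / 111.7 = 11.10 eV.
With Z = 3, ΔE = 122.4 × (1/n_f² − 1/n_i²), so 1/n_f² − 1/n_i² = 0.09070.
Trying n_f = 3 gives 1/n_i² = 0.02042, i.e. n_i ≈ 7; this pair matches.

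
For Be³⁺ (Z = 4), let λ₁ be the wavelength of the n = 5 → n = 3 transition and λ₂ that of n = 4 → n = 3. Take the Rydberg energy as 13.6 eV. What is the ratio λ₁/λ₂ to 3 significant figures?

0.684

λ ∝ 1/ΔE ∝ 1/(1/n_f² − 1/n_i²), and the Z² and hc factors cancel in the ratio.
λ₁/λ₂ = (1/3² − 1/4²)/(1/3² − 1/5²) = 0.04861/0.07111 = 0.684.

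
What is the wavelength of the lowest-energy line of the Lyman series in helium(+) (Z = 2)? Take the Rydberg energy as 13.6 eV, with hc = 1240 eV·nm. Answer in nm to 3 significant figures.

30.4 nm

The Lyman series terminates on n_f = 1; the first line has n_i = 1+1 = 2.
ΔE = 54.40 × (1/1² − 1/2²) = 40.80 eV.
λ = 1240 / 40.80 = 30.4 nm.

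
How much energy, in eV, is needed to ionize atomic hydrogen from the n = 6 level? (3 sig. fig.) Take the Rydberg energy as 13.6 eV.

0.378 eV

E_6 = −13.60/36 = −0.378 eV, so ionization (to E = 0) requires 0.378 eV.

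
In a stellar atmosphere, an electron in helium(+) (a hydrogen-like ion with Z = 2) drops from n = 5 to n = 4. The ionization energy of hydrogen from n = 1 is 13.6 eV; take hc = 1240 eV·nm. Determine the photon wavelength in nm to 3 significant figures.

For Z = 2 the level energies scale as Z², so the effective Rydberg energy is 13.6 × 4 = 54.40 eV.
ΔE = 54.40 × (1/4² − 1/5²) = 54.40 × 0.02250 = 1.224 eV.
λ = hc/ΔE = 1240 / 1.224 = 1010 nm.

1010 nm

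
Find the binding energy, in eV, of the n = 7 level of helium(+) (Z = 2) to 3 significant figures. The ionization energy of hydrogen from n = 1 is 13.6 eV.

1.11 eV

E_n = −13.6 Z²/n² = −54.40/n² eV for Z = 2.
E_7 = −54.40/49 = −1.11 eV, so ionization (to E = 0) requires 1.11 eV.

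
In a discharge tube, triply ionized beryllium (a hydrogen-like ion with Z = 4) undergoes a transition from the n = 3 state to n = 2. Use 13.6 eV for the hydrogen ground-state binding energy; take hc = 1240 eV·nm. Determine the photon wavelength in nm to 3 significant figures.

For Z = 4 the level energies scale as Z², so the effective Rydberg energy is 13.6 × 16 = 217.6 eV.
ΔE = 217.6 × (1/2² − 1/3²) = 217.6 × 0.1389 = 30.22 eV.
λ = hc/ΔE = 1240 / 30.22 = 41.0 nm.

41.0 nm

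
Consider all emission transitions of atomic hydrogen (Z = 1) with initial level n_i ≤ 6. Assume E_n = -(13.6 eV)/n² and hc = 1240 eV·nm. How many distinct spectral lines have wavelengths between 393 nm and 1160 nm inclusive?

Enumerate all n_i → n_f pairs with 1 ≤ n_f < n_i ≤ 6 and compute λ = 1240 / [13.6·1·(1/n_f² − 1/n_i²)].
Lines falling in [393, 1160] nm: 6→2 (410.3 nm), 5→2 (434.2 nm), 4→2 (486.3 nm), 3→2 (656.5 nm), 6→3 (1094 nm).

5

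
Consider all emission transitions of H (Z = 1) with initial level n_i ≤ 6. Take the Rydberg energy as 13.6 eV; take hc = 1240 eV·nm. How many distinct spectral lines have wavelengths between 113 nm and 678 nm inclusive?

Enumerate all n_i → n_f pairs with 1 ≤ n_f < n_i ≤ 6 and compute λ = 1240 / [13.6·1·(1/n_f² − 1/n_i²)].
Lines falling in [113, 678] nm: 2→1 (121.6 nm), 6→2 (410.3 nm), 5→2 (434.2 nm), 4→2 (486.3 nm), 3→2 (656.5 nm).

5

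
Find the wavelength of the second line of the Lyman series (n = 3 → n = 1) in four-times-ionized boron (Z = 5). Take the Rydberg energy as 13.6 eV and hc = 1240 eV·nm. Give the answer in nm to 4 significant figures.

4.103 nm

The Lyman series terminates on n_f = 1; the second line has n_i = 1+2 = 3.
ΔE = 340.0 × (1/1² − 1/3²) = 302.2 eV.
λ = 1240 / 302.2 = 4.103 nm.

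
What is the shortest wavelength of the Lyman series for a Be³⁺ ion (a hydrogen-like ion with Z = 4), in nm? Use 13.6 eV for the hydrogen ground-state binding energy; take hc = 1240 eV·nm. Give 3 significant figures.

5.70 nm

The Lyman series has lower level n_f = 1; the series limit corresponds to n_i → ∞.
ΔE_max = 13.6 × 16 / 1² = 217.6 eV.
λ_min = 1240 / 217.6 = 5.70 nm.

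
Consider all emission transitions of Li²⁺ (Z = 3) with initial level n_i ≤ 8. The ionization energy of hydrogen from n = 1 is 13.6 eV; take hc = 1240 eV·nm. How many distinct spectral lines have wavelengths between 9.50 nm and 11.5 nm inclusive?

Enumerate all n_i → n_f pairs with 1 ≤ n_f < n_i ≤ 8 and compute λ = 1240 / [13.6·9·(1/n_f² − 1/n_i²)].
Lines falling in [9.50, 11.5] nm: 8→1 (10.29 nm), 7→1 (10.34 nm), 6→1 (10.42 nm), 5→1 (10.55 nm), 4→1 (10.81 nm), 3→1 (11.40 nm).

6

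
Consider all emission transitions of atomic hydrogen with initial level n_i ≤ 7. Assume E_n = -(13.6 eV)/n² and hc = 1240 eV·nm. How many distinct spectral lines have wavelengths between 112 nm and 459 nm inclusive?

Enumerate all n_i → n_f pairs with 1 ≤ n_f < n_i ≤ 7 and compute λ = 1240 / [13.6·1·(1/n_f² − 1/n_i²)].
Lines falling in [112, 459] nm: 2→1 (121.6 nm), 7→2 (397.1 nm), 6→2 (410.3 nm), 5→2 (434.2 nm).

4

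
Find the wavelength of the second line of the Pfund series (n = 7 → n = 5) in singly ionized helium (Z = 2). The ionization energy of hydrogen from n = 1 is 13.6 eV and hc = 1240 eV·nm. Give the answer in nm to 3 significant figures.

The Pfund series terminates on n_f = 5; the second line has n_i = 5+2 = 7.
ΔE = 54.40 × (1/5² − 1/7²) = 1.066 eV.
λ = 1240 / 1.066 = 1160 nm.

1160 nm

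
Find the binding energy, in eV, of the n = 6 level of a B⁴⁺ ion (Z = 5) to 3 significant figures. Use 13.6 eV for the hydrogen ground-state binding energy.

E_n = −13.6 Z²/n² = −340.0/n² eV for Z = 5.
E_6 = −340.0/36 = −9.44 eV, so ionization (to E = 0) requires 9.44 eV.

9.44 eV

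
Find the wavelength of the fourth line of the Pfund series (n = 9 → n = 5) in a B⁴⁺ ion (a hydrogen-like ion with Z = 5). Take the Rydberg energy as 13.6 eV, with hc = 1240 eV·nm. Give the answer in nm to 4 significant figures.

131.9 nm

The Pfund series terminates on n_f = 5; the fourth line has n_i = 5+4 = 9.
ΔE = 340.0 × (1/5² − 1/9²) = 9.402 eV.
λ = 1240 / 9.402 = 131.9 nm.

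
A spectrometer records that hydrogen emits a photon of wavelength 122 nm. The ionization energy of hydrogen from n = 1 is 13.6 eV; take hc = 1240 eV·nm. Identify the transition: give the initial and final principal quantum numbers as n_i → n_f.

The photon energy is ΔE = hc/λ = 1240 / 122 = 10.16 eV.
With Z = 1, ΔE = 13.60 × (1/n_f² − 1/n_i²), so 1/n_f² − 1/n_i² = 0.7473.
Trying n_f = 1 gives 1/n_i² = 0.2527, i.e. n_i ≈ 2; this pair matches.

n_i = 2, n_f = 1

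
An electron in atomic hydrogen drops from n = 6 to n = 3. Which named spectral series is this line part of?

The series is set by the lower level: n_f = 3 is the Paschen series.

Paschen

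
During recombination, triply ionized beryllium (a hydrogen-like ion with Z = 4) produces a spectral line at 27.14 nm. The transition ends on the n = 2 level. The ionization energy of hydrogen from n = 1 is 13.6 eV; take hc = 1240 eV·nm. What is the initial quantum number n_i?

n_i = 5

The photon energy is ΔE = hc/λ = 1240 / 27.14 = 45.69 eV.
With Z = 4, ΔE = 217.6 × (1/n_f² − 1/n_i²), so 1/n_f² − 1/n_i² = 0.2100.
With n_f = 2: 1/n_i² = 1/4 − 0.2100 = 0.04003, so n_i ≈ 5.00.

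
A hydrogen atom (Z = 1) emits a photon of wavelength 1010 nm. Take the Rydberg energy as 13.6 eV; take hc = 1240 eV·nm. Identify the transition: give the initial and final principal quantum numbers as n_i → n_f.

n_i = 7, n_f = 3

The photon energy is ΔE = hc/λ = 1240 / 1010 = 1.228 eV.
With Z = 1, ΔE = 13.60 × (1/n_f² − 1/n_i²), so 1/n_f² − 1/n_i² = 0.09027.
Trying n_f = 3 gives 1/n_i² = 0.02084, i.e. n_i ≈ 7; this pair matches.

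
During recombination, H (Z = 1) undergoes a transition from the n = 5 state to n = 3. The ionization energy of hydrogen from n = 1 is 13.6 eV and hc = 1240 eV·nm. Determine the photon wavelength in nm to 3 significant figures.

1280 nm

ΔE = 13.60 × (1/3² − 1/5²) = 13.60 × 0.07111 = 0.9671 eV.
λ = hc/ΔE = 1240 / 0.9671 = 1280 nm.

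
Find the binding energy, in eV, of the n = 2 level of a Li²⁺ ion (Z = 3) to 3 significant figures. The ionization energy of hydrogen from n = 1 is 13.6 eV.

E_n = −13.6 Z²/n² = −122.4/n² eV for Z = 3.
E_2 = −122.4/4 = −30.6 eV, so ionization (to E = 0) requires 30.6 eV.

30.6 eV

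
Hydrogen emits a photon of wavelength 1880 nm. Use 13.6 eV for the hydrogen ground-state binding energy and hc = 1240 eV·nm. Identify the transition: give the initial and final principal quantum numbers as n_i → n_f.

n_i = 4, n_f = 3

The photon energy is ΔE = hc/λ = 1240 / 1880 = 0.6596 eV.
With Z = 1, ΔE = 13.60 × (1/n_f² − 1/n_i²), so 1/n_f² − 1/n_i² = 0.04850.
Trying n_f = 3 gives 1/n_i² = 0.06261, i.e. n_i ≈ 4; this pair matches.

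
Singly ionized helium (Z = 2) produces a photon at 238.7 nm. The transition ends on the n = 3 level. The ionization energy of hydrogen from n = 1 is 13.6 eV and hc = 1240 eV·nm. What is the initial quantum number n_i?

n_i = 8

The photon energy is ΔE = hc/λ = 1240 / 238.7 = 5.195 eV.
With Z = 2, ΔE = 54.40 × (1/n_f² − 1/n_i²), so 1/n_f² − 1/n_i² = 0.09549.
With n_f = 3: 1/n_i² = 1/9 − 0.09549 = 0.01562, so n_i ≈ 8.00.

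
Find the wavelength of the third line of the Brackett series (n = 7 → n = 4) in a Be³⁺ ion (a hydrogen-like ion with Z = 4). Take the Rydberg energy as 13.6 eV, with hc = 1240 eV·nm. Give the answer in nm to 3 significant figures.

135 nm

The Brackett series terminates on n_f = 4; the third line has n_i = 4+3 = 7.
ΔE = 217.6 × (1/4² − 1/7²) = 9.159 eV.
λ = 1240 / 9.159 = 135 nm.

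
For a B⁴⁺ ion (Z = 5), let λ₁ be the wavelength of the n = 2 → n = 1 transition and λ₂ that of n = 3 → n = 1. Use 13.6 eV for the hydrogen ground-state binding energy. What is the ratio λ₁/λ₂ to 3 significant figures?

1.19

λ ∝ 1/ΔE ∝ 1/(1/n_f² − 1/n_i²), and the Z² and hc factors cancel in the ratio.
λ₁/λ₂ = (1/1² − 1/3²)/(1/1² − 1/2²) = 0.8889/0.7500 = 1.19.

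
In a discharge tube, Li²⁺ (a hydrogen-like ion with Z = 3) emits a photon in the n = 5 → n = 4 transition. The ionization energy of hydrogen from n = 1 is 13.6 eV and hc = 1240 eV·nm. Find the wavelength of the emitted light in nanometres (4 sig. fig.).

For Z = 3 the level energies scale as Z², so the effective Rydberg energy is 13.6 × 9 = 122.4 eV.
ΔE = 122.4 × (1/4² − 1/5²) = 122.4 × 0.02250 = 2.754 eV.
λ = hc/ΔE = 1240 / 2.754 = 450.3 nm.

450.3 nm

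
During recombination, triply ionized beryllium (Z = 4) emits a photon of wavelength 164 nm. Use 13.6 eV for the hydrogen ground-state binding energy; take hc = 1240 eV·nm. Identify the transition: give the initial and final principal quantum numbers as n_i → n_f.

n_i = 6, n_f = 4

The photon energy is ΔE = hc/λ = 1240 / 164 = 7.561 eV.
With Z = 4, ΔE = 217.6 × (1/n_f² − 1/n_i²), so 1/n_f² − 1/n_i² = 0.03475.
Trying n_f = 4 gives 1/n_i² = 0.02775, i.e. n_i ≈ 6; this pair matches.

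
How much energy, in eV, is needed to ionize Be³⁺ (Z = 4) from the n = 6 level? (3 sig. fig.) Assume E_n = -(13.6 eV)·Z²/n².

6.04 eV

E_n = −13.6 Z²/n² = −217.6/n² eV for Z = 4.
E_6 = −217.6/36 = −6.04 eV, so ionization (to E = 0) requires 6.04 eV.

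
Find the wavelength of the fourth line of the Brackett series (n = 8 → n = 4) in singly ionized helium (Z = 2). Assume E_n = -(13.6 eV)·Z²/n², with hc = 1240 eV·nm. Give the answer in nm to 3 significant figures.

The Brackett series terminates on n_f = 4; the fourth line has n_i = 4+4 = 8.
ΔE = 54.40 × (1/4² − 1/8²) = 2.550 eV.
λ = 1240 / 2.550 = 486 nm.

486 nm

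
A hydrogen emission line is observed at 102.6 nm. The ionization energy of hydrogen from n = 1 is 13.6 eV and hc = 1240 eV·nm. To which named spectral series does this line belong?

Lyman

ΔE = 1240/102.6 = 12.09 eV.
This matches 13.6 × (1/1² − 1/3²), so n_f = 1: the Lyman series.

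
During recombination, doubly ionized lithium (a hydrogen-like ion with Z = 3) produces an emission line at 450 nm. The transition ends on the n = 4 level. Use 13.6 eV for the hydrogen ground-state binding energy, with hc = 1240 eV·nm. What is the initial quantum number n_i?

n_i = 5

The photon energy is ΔE = hc/λ = 1240 / 450 = 2.756 eV.
With Z = 3, ΔE = 122.4 × (1/n_f² − 1/n_i²), so 1/n_f² − 1/n_i² = 0.02251.
With n_f = 4: 1/n_i² = 1/16 − 0.02251 = 0.03999, so n_i ≈ 5.00.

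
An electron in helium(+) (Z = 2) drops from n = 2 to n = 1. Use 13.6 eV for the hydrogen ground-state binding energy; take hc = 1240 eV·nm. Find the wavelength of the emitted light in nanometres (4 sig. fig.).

For Z = 2 the level energies scale as Z², so the effective Rydberg energy is 13.6 × 4 = 54.40 eV.
ΔE = 54.40 × (1/1² − 1/2²) = 54.40 × 0.7500 = 40.80 eV.
λ = hc/ΔE = 1240 / 40.80 = 30.39 nm.

30.39 nm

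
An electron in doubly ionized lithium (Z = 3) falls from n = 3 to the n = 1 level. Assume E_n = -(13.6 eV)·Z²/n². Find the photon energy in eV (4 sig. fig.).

108.8 eV

The Bohr energies scale as Z², so for Z = 3: E_n = −122.4/n² eV.
E_3 = −122.4/9 = −13.60 eV and E_1 = −122.4/1 = −122.4 eV.
The photon energy is |E_3 − E_1| = 108.8 eV.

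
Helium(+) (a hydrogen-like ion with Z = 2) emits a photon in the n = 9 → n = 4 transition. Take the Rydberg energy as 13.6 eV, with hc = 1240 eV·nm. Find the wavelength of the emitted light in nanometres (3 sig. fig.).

For Z = 2 the level energies scale as Z², so the effective Rydberg energy is 13.6 × 4 = 54.40 eV.
ΔE = 54.40 × (1/4² − 1/9²) = 54.40 × 0.05015 = 2.728 eV.
λ = hc/ΔE = 1240 / 2.728 = 454 nm.

454 nm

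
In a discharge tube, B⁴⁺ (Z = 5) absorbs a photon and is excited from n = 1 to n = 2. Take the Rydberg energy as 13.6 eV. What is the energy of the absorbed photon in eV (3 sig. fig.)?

The Bohr energies scale as Z², so for Z = 5: E_n = −340.0/n² eV.
E_2 = −340.0/4 = −85.00 eV and E_1 = −340.0/1 = −340.0 eV.
The photon energy is |E_2 − E_1| = 255 eV.

255 eV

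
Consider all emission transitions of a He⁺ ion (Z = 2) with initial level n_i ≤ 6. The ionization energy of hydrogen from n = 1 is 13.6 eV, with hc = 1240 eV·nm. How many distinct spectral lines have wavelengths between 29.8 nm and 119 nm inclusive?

Enumerate all n_i → n_f pairs with 1 ≤ n_f < n_i ≤ 6 and compute λ = 1240 / [13.6·4·(1/n_f² − 1/n_i²)].
Lines falling in [29.8, 119] nm: 2→1 (30.39 nm), 6→2 (102.6 nm), 5→2 (108.5 nm).

3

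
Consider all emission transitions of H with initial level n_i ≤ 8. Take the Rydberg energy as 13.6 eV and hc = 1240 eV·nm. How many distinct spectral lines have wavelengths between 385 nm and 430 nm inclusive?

3

Enumerate all n_i → n_f pairs with 1 ≤ n_f < n_i ≤ 8 and compute λ = 1240 / [13.6·1·(1/n_f² − 1/n_i²)].
Lines falling in [385, 430] nm: 8→2 (389.0 nm), 7→2 (397.1 nm), 6→2 (410.3 nm).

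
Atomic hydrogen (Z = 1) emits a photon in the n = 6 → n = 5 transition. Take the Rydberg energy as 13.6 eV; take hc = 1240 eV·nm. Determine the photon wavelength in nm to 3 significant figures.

7460 nm

ΔE = 13.60 × (1/5² − 1/6²) = 13.60 × 0.01222 = 0.1662 eV.
λ = hc/ΔE = 1240 / 0.1662 = 7460 nm.
This line belongs to the Pfund series.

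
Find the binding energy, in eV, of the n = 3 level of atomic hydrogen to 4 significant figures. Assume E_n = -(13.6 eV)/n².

E_3 = −13.60/9 = −1.511 eV, so ionization (to E = 0) requires 1.511 eV.

1.511 eV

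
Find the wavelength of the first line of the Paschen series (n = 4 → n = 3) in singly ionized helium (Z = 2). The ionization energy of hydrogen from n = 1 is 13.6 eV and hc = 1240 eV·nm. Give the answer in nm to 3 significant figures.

469 nm

The Paschen series terminates on n_f = 3; the first line has n_i = 3+1 = 4.
ΔE = 54.40 × (1/3² − 1/4²) = 2.644 eV.
λ = 1240 / 2.644 = 469 nm.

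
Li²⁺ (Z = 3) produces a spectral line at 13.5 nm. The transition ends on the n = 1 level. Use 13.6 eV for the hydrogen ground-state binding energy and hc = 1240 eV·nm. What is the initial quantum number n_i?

n_i = 2

The photon energy is ΔE = hc/λ = 1240 / 13.5 = 91.85 eV.
With Z = 3, ΔE = 122.4 × (1/n_f² − 1/n_i²), so 1/n_f² − 1/n_i² = 0.7504.
With n_f = 1: 1/n_i² = 1/1 − 0.7504 = 0.2496, so n_i ≈ 2.00.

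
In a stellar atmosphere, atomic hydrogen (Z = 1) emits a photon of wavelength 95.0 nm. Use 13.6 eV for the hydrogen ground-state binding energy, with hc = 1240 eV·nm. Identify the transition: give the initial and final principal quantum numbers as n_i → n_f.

The photon energy is ΔE = hc/λ = 1240 / 95.0 = 13.05 eV.
With Z = 1, ΔE = 13.60 × (1/n_f² − 1/n_i²), so 1/n_f² − 1/n_i² = 0.9598.
Trying n_f = 1 gives 1/n_i² = 0.04025, i.e. n_i ≈ 5; this pair matches.

n_i = 5, n_f = 1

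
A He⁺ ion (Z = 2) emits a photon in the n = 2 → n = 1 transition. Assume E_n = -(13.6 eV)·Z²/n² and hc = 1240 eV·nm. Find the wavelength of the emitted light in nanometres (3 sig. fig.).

For Z = 2 the level energies scale as Z², so the effective Rydberg energy is 13.6 × 4 = 54.40 eV.
ΔE = 54.40 × (1/1² − 1/2²) = 54.40 × 0.7500 = 40.80 eV.
λ = hc/ΔE = 1240 / 40.80 = 30.4 nm.

30.4 nm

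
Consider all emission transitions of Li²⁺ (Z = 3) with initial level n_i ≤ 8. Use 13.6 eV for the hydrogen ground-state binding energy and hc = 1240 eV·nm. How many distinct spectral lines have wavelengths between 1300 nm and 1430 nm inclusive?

Enumerate all n_i → n_f pairs with 1 ≤ n_f < n_i ≤ 8 and compute λ = 1240 / [13.6·9·(1/n_f² − 1/n_i²)].
Lines falling in [1300, 1430] nm: 7→6 (1375 nm).

1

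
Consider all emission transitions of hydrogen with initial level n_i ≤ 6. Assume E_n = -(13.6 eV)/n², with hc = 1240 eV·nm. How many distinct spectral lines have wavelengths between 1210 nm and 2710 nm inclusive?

Enumerate all n_i → n_f pairs with 1 ≤ n_f < n_i ≤ 6 and compute λ = 1240 / [13.6·1·(1/n_f² − 1/n_i²)].
Lines falling in [1210, 2710] nm: 5→3 (1282 nm), 4→3 (1876 nm), 6→4 (2626 nm).

3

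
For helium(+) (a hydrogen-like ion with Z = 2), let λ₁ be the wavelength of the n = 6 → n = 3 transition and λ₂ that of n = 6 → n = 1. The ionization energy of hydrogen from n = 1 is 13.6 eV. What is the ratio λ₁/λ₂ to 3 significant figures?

11.7

λ ∝ 1/ΔE ∝ 1/(1/n_f² − 1/n_i²), and the Z² and hc factors cancel in the ratio.
λ₁/λ₂ = (1/1² − 1/6²)/(1/3² − 1/6²) = 0.9722/0.08333 = 11.7.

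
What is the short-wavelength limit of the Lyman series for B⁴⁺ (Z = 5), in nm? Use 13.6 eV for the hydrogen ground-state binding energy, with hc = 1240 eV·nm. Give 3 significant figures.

3.65 nm

The Lyman series has lower level n_f = 1; the series limit corresponds to n_i → ∞.
ΔE_max = 13.6 × 25 / 1² = 340.0 eV.
λ_min = 1240 / 340.0 = 3.65 nm.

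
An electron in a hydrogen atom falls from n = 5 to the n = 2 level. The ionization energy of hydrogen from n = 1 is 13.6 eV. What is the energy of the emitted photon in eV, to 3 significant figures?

E_5 = −13.60/25 = −0.5440 eV and E_2 = −13.60/4 = −3.400 eV.
The photon energy is |E_5 − E_2| = 2.86 eV.

2.86 eV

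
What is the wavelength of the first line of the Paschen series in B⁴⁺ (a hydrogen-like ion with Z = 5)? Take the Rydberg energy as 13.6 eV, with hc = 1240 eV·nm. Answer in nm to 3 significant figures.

75.0 nm

The Paschen series terminates on n_f = 3; the first line has n_i = 3+1 = 4.
ΔE = 340.0 × (1/3² − 1/4²) = 16.53 eV.
λ = 1240 / 16.53 = 75.0 nm.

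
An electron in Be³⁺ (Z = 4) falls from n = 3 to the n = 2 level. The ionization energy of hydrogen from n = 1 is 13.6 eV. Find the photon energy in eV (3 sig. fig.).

The Bohr energies scale as Z², so for Z = 4: E_n = −217.6/n² eV.
E_3 = −217.6/9 = −24.18 eV and E_2 = −217.6/4 = −54.40 eV.
The photon energy is |E_3 − E_2| = 30.2 eV.

30.2 eV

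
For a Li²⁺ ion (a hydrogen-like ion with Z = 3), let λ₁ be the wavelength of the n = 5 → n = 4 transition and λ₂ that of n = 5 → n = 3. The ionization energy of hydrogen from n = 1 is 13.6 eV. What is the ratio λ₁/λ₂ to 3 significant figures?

3.16

λ ∝ 1/ΔE ∝ 1/(1/n_f² − 1/n_i²), and the Z² and hc factors cancel in the ratio.
λ₁/λ₂ = (1/3² − 1/5²)/(1/4² − 1/5²) = 0.07111/0.02250 = 3.16.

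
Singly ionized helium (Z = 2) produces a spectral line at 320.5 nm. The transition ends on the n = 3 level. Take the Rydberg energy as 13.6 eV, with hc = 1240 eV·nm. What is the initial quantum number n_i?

The photon energy is ΔE = hc/λ = 1240 / 320.5 = 3.869 eV.
With Z = 2, ΔE = 54.40 × (1/n_f² − 1/n_i²), so 1/n_f² − 1/n_i² = 0.07112.
With n_f = 3: 1/n_i² = 1/9 − 0.07112 = 0.03999, so n_i ≈ 5.00.

n_i = 5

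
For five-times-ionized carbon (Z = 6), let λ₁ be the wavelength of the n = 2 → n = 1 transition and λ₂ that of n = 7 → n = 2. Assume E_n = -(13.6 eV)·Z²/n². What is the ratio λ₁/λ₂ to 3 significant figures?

λ ∝ 1/ΔE ∝ 1/(1/n_f² − 1/n_i²), and the Z² and hc factors cancel in the ratio.
λ₁/λ₂ = (1/2² − 1/7²)/(1/1² − 1/2²) = 0.2296/0.7500 = 0.306.

0.306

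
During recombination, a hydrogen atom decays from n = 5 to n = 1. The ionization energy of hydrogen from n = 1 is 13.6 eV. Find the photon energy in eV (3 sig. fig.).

13.1 eV

E_5 = −13.60/25 = −0.5440 eV and E_1 = −13.60/1 = −13.60 eV.
The photon energy is |E_5 − E_1| = 13.1 eV.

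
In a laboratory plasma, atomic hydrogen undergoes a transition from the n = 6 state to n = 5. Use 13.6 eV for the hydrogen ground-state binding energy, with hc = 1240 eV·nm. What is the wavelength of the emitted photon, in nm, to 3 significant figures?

ΔE = 13.60 × (1/5² − 1/6²) = 13.60 × 0.01222 = 0.1662 eV.
λ = hc/ΔE = 1240 / 0.1662 = 7460 nm.
This line belongs to the Pfund series.

7460 nm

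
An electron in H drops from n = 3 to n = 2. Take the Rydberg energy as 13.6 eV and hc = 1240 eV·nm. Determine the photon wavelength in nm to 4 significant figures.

656.5 nm

ΔE = 13.60 × (1/2² − 1/3²) = 13.60 × 0.1389 = 1.889 eV.
λ = hc/ΔE = 1240 / 1.889 = 656.5 nm.
This line belongs to the Balmer series.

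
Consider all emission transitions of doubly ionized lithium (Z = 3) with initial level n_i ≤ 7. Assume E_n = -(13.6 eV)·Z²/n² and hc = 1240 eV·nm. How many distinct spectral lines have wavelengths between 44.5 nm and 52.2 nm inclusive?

2

Enumerate all n_i → n_f pairs with 1 ≤ n_f < n_i ≤ 7 and compute λ = 1240 / [13.6·9·(1/n_f² − 1/n_i²)].
Lines falling in [44.5, 52.2] nm: 6→2 (45.59 nm), 5→2 (48.24 nm).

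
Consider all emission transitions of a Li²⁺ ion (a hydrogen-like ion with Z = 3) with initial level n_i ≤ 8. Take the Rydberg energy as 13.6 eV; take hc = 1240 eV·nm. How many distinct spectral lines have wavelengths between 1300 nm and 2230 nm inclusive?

2

Enumerate all n_i → n_f pairs with 1 ≤ n_f < n_i ≤ 8 and compute λ = 1240 / [13.6·9·(1/n_f² − 1/n_i²)].
Lines falling in [1300, 2230] nm: 7→6 (1375 nm), 8→7 (2118 nm).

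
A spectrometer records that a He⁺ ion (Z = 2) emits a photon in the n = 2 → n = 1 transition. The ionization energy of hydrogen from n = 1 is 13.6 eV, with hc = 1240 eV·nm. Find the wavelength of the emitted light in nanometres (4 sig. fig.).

30.39 nm

For Z = 2 the level energies scale as Z², so the effective Rydberg energy is 13.6 × 4 = 54.40 eV.
ΔE = 54.40 × (1/1² − 1/2²) = 54.40 × 0.7500 = 40.80 eV.
λ = hc/ΔE = 1240 / 40.80 = 30.39 nm.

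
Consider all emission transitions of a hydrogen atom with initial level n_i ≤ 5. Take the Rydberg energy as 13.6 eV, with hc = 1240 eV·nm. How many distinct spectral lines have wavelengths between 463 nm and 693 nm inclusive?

2

Enumerate all n_i → n_f pairs with 1 ≤ n_f < n_i ≤ 5 and compute λ = 1240 / [13.6·1·(1/n_f² − 1/n_i²)].
Lines falling in [463, 693] nm: 4→2 (486.3 nm), 3→2 (656.5 nm).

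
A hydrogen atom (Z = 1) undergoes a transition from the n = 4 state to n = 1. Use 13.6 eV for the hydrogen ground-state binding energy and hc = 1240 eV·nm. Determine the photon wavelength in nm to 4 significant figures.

ΔE = 13.60 × (1/1² − 1/4²) = 13.60 × 0.9375 = 12.75 eV.
λ = hc/ΔE = 1240 / 12.75 = 97.25 nm.

97.25 nm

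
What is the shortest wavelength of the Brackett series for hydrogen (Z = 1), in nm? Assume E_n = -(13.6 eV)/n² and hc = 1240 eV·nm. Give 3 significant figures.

The Brackett series has lower level n_f = 4; the series limit corresponds to n_i → ∞.
ΔE_max = 13.6 × 1 / 4² = 0.8500 eV.
λ_min = 1240 / 0.8500 = 1460 nm.

1460 nm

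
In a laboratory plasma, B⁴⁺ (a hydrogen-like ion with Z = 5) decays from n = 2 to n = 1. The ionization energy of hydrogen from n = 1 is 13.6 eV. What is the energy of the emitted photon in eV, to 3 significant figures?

The Bohr energies scale as Z², so for Z = 5: E_n = −340.0/n² eV.
E_2 = −340.0/4 = −85.00 eV and E_1 = −340.0/1 = −340.0 eV.
The photon energy is |E_2 − E_1| = 255 eV.

255 eV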